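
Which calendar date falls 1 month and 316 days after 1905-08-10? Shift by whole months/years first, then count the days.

Advancing 1 month and 316 days from August 10, 1905: first the month/year part, then the days.
month 8 + 1 = 9 → September 1905.
Day 10 is valid in September, giving September 10, 1905.
Now add 316 days from September 10, 1905.
September has 30 days, so 30 − 10 = 20 days remain after September 10, 1905; 316 − 20 = 296 left.
October 1905 has 31 days: 296 − 31 = 265 left.
November 1905 has 30 days: 265 − 30 = 235 left.
December 1905 has 31 days: 235 − 31 = 204 left.
January 1906 has 31 days: 204 − 31 = 173 left.
February 1906 has 28 days (1906 is not a leap year): 173 − 28 = 145 left.
March 1906 has 31 days: 145 − 31 = 114 left.
April 1906 has 30 days: 114 − 30 = 84 left.
May 1906 has 31 days: 84 − 31 = 53 left.
June 1906 has 30 days: 53 − 30 = 23 left.
23 days into July 1906 → July 23, 1906.

July 23, 1906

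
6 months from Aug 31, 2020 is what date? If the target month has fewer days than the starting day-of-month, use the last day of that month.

February 28, 2021

Counting forward 6 months from August 31, 2020.
month 8 + 6 = 14, which is month 2 of year 2021 → February 2021.
February 2021 has only 28 days (2021 is not a leap year — relevant if February), and the start was day 31, so the date clamps to February 28, 2021.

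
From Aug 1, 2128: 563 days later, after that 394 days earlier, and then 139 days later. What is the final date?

Counting forward 563 days from August 1, 2128:
August has 31 days, so 31 − 1 = 30 days remain after August 1, 2128; 563 − 30 = 533 left.
September 2128 has 30 days: 533 − 30 = 503 left.
October 2128 has 31 days: 503 − 31 = 472 left.
November 2128 has 30 days: 472 − 30 = 442 left.
December 2128 has 31 days: 442 − 31 = 411 left.
January 2129 has 31 days: 411 − 31 = 380 left.
February 2129 has 28 days (2129 is not a leap year): 380 − 28 = 352 left.
March 2129 has 31 days: 352 − 31 = 321 left.
April 2129 has 30 days: 321 − 30 = 291 left.
May 2129 has 31 days: 291 − 31 = 260 left.
June 2129 has 30 days: 260 − 30 = 230 left.
July 2129 has 31 days: 230 − 31 = 199 left.
August 2129 has 31 days: 199 − 31 = 168 left.
September 2129 has 30 days: 168 − 30 = 138 left.
October 2129 has 31 days: 138 − 31 = 107 left.
November 2129 has 30 days: 107 − 30 = 77 left.
December 2129 has 31 days: 77 − 31 = 46 left.
January 2130 has 31 days: 46 − 31 = 15 left.
15 days into February 2130 → February 15, 2130.
Subtracting 394 days from February 15, 2130:
Going back 15 days from February 15, 2130 reaches the end of the previous month; 394 − 15 = 379 left.
January 2130 has 31 days: 379 − 31 = 348 left.
December 2129 has 31 days: 348 − 31 = 317 left.
November 2129 has 30 days: 317 − 30 = 287 left.
October 2129 has 31 days: 287 − 31 = 256 left.
September 2129 has 30 days: 256 − 30 = 226 left.
August 2129 has 31 days: 226 − 31 = 195 left.
July 2129 has 31 days: 195 − 31 = 164 left.
June 2129 has 30 days: 164 − 30 = 134 left.
May 2129 has 31 days: 134 − 31 = 103 left.
April 2129 has 30 days: 103 − 30 = 73 left.
March 2129 has 31 days: 73 − 31 = 42 left.
February 2129 has 28 days (2129 is not a leap year): 42 − 28 = 14 left.
January 2129 has 31 days; 31 − 14 = 17 → January 17, 2129.
Counting forward 139 days from January 17, 2129:
January has 31 days, so 31 − 17 = 14 days remain after January 17, 2129; 139 − 14 = 125 left.
February 2129 has 28 days (2129 is not a leap year): 125 − 28 = 97 left.
March 2129 has 31 days: 97 − 31 = 66 left.
April 2129 has 30 days: 66 − 30 = 36 left.
May 2129 has 31 days: 36 − 31 = 5 left.
5 days into June 2129 → June 5, 2129.

June 5, 2129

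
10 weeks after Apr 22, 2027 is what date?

Advancing 10 weeks = 70 days from April 22, 2027.
April has 30 days, so 30 − 22 = 8 days remain after April 22, 2027; 70 − 8 = 62 left.
May 2027 has 31 days: 62 − 31 = 31 left.
June 2027 has 30 days: 31 − 30 = 1 left.
1 day into July 2027 → July 1, 2027.

July 1, 2027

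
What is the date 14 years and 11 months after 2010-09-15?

August 15, 2025

Advancing 14 years and 11 months from September 15, 2010.
+14 years → 2024; month 9 + 11 = 20, which is month 8 of year 2025 → August 2025.
Day 15 is valid in August, giving August 15, 2025.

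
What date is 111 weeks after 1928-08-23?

October 9, 1930

Advancing 111 weeks = 777 days from August 23, 1928.
August has 31 days, so 31 − 23 = 8 days remain after August 23, 1928; 777 − 8 = 769 left.
September 1928 has 30 days: 769 − 30 = 739 left.
October 1928 has 31 days: 739 − 31 = 708 left.
November 1928 has 30 days: 708 − 30 = 678 left.
December 1928 has 31 days: 678 − 31 = 647 left.
January 1929 has 31 days: 647 − 31 = 616 left.
February 1929 has 28 days (1929 is not a leap year): 616 − 28 = 588 left.
March 1929 has 31 days: 588 − 31 = 557 left.
April 1929 has 30 days: 557 − 30 = 527 left.
May 1929 has 31 days: 527 − 31 = 496 left.
June 1929 has 30 days: 496 − 30 = 466 left.
July 1929 has 31 days: 466 − 31 = 435 left.
August 1929 has 31 days: 435 − 31 = 404 left.
September 1929 has 30 days: 404 − 30 = 374 left.
October 1929 has 31 days: 374 − 31 = 343 left.
November 1929 has 30 days: 343 − 30 = 313 left.
December 1929 has 31 days: 313 − 31 = 282 left.
January 1930 has 31 days: 282 − 31 = 251 left.
February 1930 has 28 days (1930 is not a leap year): 251 − 28 = 223 left.
March 1930 has 31 days: 223 − 31 = 192 left.
April 1930 has 30 days: 192 − 30 = 162 left.
May 1930 has 31 days: 162 − 31 = 131 left.
June 1930 has 30 days: 131 − 30 = 101 left.
July 1930 has 31 days: 101 − 31 = 70 left.
August 1930 has 31 days: 70 − 31 = 39 left.
September 1930 has 30 days: 39 − 30 = 9 left.
9 days into October 1930 → October 9, 1930.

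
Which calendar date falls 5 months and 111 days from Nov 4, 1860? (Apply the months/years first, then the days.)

July 24, 1861

Counting forward 5 months and 111 days from November 4, 1860: first the month/year part, then the days.
month 11 + 5 = 16, which is month 4 of year 1861 → April 1861.
Day 4 is valid in April, giving April 4, 1861.
Now add 111 days from April 4, 1861.
April has 30 days, so 30 − 4 = 26 days remain after April 4, 1861; 111 − 26 = 85 left.
May 1861 has 31 days: 85 − 31 = 54 left.
June 1861 has 30 days: 54 − 30 = 24 left.
24 days into July 1861 → July 24, 1861.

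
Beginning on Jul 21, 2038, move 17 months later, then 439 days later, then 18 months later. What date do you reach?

Counting forward 17 months from July 21, 2038:
month 7 + 17 = 24, which is month 12 of year 2039 → December 2039.
Day 21 is valid in December, giving December 21, 2039.
Advancing 439 days from December 21, 2039:
December has 31 days, so 31 − 21 = 10 days remain after December 21, 2039; 439 − 10 = 429 left.
January 2040 has 31 days: 429 − 31 = 398 left.
February 2040 has 29 days (2040 is a leap year): 398 − 29 = 369 left.
March 2040 has 31 days: 369 − 31 = 338 left.
April 2040 has 30 days: 338 − 30 = 308 left.
May 2040 has 31 days: 308 − 31 = 277 left.
June 2040 has 30 days: 277 − 30 = 247 left.
July 2040 has 31 days: 247 − 31 = 216 left.
August 2040 has 31 days: 216 − 31 = 185 left.
September 2040 has 30 days: 185 − 30 = 155 left.
October 2040 has 31 days: 155 − 31 = 124 left.
November 2040 has 30 days: 124 − 30 = 94 left.
December 2040 has 31 days: 94 − 31 = 63 left.
January 2041 has 31 days: 63 − 31 = 32 left.
February 2041 has 28 days (2041 is not a leap year): 32 − 28 = 4 left.
4 days into March 2041 → March 4, 2041.
Adding 18 months from March 4, 2041:
month 3 + 18 = 21, which is month 9 of year 2042 → September 2042.
Day 4 is valid in September, giving September 4, 2042.

September 4, 2042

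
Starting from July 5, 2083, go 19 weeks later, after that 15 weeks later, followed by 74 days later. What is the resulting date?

May 12, 2084

Advancing 19 weeks (= 133 days) from July 5, 2083:
July has 31 days, so 31 − 5 = 26 days remain after July 5, 2083; 133 − 26 = 107 left.
August 2083 has 31 days: 107 − 31 = 76 left.
September 2083 has 30 days: 76 − 30 = 46 left.
October 2083 has 31 days: 46 − 31 = 15 left.
15 days into November 2083 → November 15, 2083.
Advancing 15 weeks (= 105 days) from November 15, 2083:
November has 30 days, so 30 − 15 = 15 days remain after November 15, 2083; 105 − 15 = 90 left.
December 2083 has 31 days: 90 − 31 = 59 left.
January 2084 has 31 days: 59 − 31 = 28 left.
28 days into February 2084 → February 28, 2084.
Adding 74 days from February 28, 2084:
February has 29 days, so 29 − 28 = 1 day remains after February 28, 2084; 74 − 1 = 73 left.
March 2084 has 31 days: 73 − 31 = 42 left.
April 2084 has 30 days: 42 − 30 = 12 left.
12 days into May 2084 → May 12, 2084.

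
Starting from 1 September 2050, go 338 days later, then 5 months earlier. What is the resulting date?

Adding 338 days from September 1, 2050:
September has 30 days, so 30 − 1 = 29 days remain after September 1, 2050; 338 − 29 = 309 left.
October 2050 has 31 days: 309 − 31 = 278 left.
November 2050 has 30 days: 278 − 30 = 248 left.
December 2050 has 31 days: 248 − 31 = 217 left.
January 2051 has 31 days: 217 − 31 = 186 left.
February 2051 has 28 days (2051 is not a leap year): 186 − 28 = 158 left.
March 2051 has 31 days: 158 − 31 = 127 left.
April 2051 has 30 days: 127 − 30 = 97 left.
May 2051 has 31 days: 97 − 31 = 66 left.
June 2051 has 30 days: 66 − 30 = 36 left.
July 2051 has 31 days: 36 − 31 = 5 left.
5 days into August 2051 → August 5, 2051.
Counting back 5 months from August 5, 2051:
month 8 − 5 = 3 → March 2051.
Day 5 is valid in March, giving March 5, 2051.

March 5, 2051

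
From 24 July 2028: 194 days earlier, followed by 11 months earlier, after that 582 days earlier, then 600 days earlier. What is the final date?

Subtracting 194 days from July 24, 2028:
Going back 24 days from July 24, 2028 reaches the end of the previous month; 194 − 24 = 170 left.
June 2028 has 30 days: 170 − 30 = 140 left.
May 2028 has 31 days: 140 − 31 = 109 left.
April 2028 has 30 days: 109 − 30 = 79 left.
March 2028 has 31 days: 79 − 31 = 48 left.
February 2028 has 29 days (2028 is a leap year): 48 − 29 = 19 left.
January 2028 has 31 days; 31 − 19 = 12 → January 12, 2028.
Going back 11 months from January 12, 2028:
month 1 − 11 = -10, which is month 2 of year 2027 → February 2027.
Day 12 is valid in February, giving February 12, 2027.
Counting back 582 days from February 12, 2027:
Going back 12 days from February 12, 2027 reaches the end of the previous month; 582 − 12 = 570 left.
January 2027 has 31 days: 570 − 31 = 539 left.
December 2026 has 31 days: 539 − 31 = 508 left.
November 2026 has 30 days: 508 − 30 = 478 left.
October 2026 has 31 days: 478 − 31 = 447 left.
September 2026 has 30 days: 447 − 30 = 417 left.
August 2026 has 31 days: 417 − 31 = 386 left.
July 2026 has 31 days: 386 − 31 = 355 left.
June 2026 has 30 days: 355 − 30 = 325 left.
May 2026 has 31 days: 325 − 31 = 294 left.
April 2026 has 30 days: 294 − 30 = 264 left.
March 2026 has 31 days: 264 − 31 = 233 left.
February 2026 has 28 days (2026 is not a leap year): 233 − 28 = 205 left.
January 2026 has 31 days: 205 − 31 = 174 left.
December 2025 has 31 days: 174 − 31 = 143 left.
November 2025 has 30 days: 143 − 30 = 113 left.
October 2025 has 31 days: 113 − 31 = 82 left.
September 2025 has 30 days: 82 − 30 = 52 left.
August 2025 has 31 days: 52 − 31 = 21 left.
July 2025 has 31 days; 31 − 21 = 10 → July 10, 2025.
Going back 600 days from July 10, 2025:
Going back 10 days from July 10, 2025 reaches the end of the previous month; 600 − 10 = 590 left.
June 2025 has 30 days: 590 − 30 = 560 left.
May 2025 has 31 days: 560 − 31 = 529 left.
April 2025 has 30 days: 529 − 30 = 499 left.
March 2025 has 31 days: 499 − 31 = 468 left.
February 2025 has 28 days (2025 is not a leap year): 468 − 28 = 440 left.
January 2025 has 31 days: 440 − 31 = 409 left.
December 2024 has 31 days: 409 − 31 = 378 left.
November 2024 has 30 days: 378 − 30 = 348 left.
October 2024 has 31 days: 348 − 31 = 317 left.
September 2024 has 30 days: 317 − 30 = 287 left.
August 2024 has 31 days: 287 − 31 = 256 left.
July 2024 has 31 days: 256 − 31 = 225 left.
June 2024 has 30 days: 225 − 30 = 195 left.
May 2024 has 31 days: 195 − 31 = 164 left.
April 2024 has 30 days: 164 − 30 = 134 left.
March 2024 has 31 days: 134 − 31 = 103 left.
February 2024 has 29 days (2024 is a leap year): 103 − 29 = 74 left.
January 2024 has 31 days: 74 − 31 = 43 left.
December 2023 has 31 days: 43 − 31 = 12 left.
November 2023 has 30 days; 30 − 12 = 18 → November 18, 2023.

November 18, 2023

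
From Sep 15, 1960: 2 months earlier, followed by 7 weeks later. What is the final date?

Counting back 2 months from September 15, 1960:
month 9 − 2 = 7 → July 1960.
Day 15 is valid in July, giving July 15, 1960.
Counting forward 7 weeks (= 49 days) from July 15, 1960:
July has 31 days, so 31 − 15 = 16 days remain after July 15, 1960; 49 − 16 = 33 left.
August 1960 has 31 days: 33 − 31 = 2 left.
2 days into September 1960 → September 2, 1960.

September 2, 1960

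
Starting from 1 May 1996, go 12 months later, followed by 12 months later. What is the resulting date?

May 1, 1998

Advancing 12 months from May 1, 1996:
month 5 + 12 = 17, which is month 5 of year 1997 → May 1997.
Day 1 is valid in May, giving May 1, 1997.
Counting forward 12 months from May 1, 1997:
month 5 + 12 = 17, which is month 5 of year 1998 → May 1998.
Day 1 is valid in May, giving May 1, 1998.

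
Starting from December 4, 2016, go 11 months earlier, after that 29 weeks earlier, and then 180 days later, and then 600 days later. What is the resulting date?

August 3, 2017

Going back 11 months from December 4, 2016:
month 12 − 11 = 1 → January 2016.
Day 4 is valid in January, giving January 4, 2016.
Subtracting 29 weeks (= 203 days) from January 4, 2016:
Going back 4 days from January 4, 2016 reaches the end of the previous month; 203 − 4 = 199 left.
December 2015 has 31 days: 199 − 31 = 168 left.
November 2015 has 30 days: 168 − 30 = 138 left.
October 2015 has 31 days: 138 − 31 = 107 left.
September 2015 has 30 days: 107 − 30 = 77 left.
August 2015 has 31 days: 77 − 31 = 46 left.
July 2015 has 31 days: 46 − 31 = 15 left.
June 2015 has 30 days; 30 − 15 = 15 → June 15, 2015.
Counting forward 180 days from June 15, 2015:
June has 30 days, so 30 − 15 = 15 days remain after June 15, 2015; 180 − 15 = 165 left.
July 2015 has 31 days: 165 − 31 = 134 left.
August 2015 has 31 days: 134 − 31 = 103 left.
September 2015 has 30 days: 103 − 30 = 73 left.
October 2015 has 31 days: 73 − 31 = 42 left.
November 2015 has 30 days: 42 − 30 = 12 left.
12 days into December 2015 → December 12, 2015.
Advancing 600 days from December 12, 2015:
December has 31 days, so 31 − 12 = 19 days remain after December 12, 2015; 600 − 19 = 581 left.
January 2016 has 31 days: 581 − 31 = 550 left.
February 2016 has 29 days (2016 is a leap year): 550 − 29 = 521 left.
March 2016 has 31 days: 521 − 31 = 490 left.
April 2016 has 30 days: 490 − 30 = 460 left.
May 2016 has 31 days: 460 − 31 = 429 left.
June 2016 has 30 days: 429 − 30 = 399 left.
July 2016 has 31 days: 399 − 31 = 368 left.
August 2016 has 31 days: 368 − 31 = 337 left.
September 2016 has 30 days: 337 − 30 = 307 left.
October 2016 has 31 days: 307 − 31 = 276 left.
November 2016 has 30 days: 276 − 30 = 246 left.
December 2016 has 31 days: 246 − 31 = 215 left.
January 2017 has 31 days: 215 − 31 = 184 left.
February 2017 has 28 days (2017 is not a leap year): 184 − 28 = 156 left.
March 2017 has 31 days: 156 − 31 = 125 left.
April 2017 has 30 days: 125 − 30 = 95 left.
May 2017 has 31 days: 95 − 31 = 64 left.
June 2017 has 30 days: 64 − 30 = 34 left.
July 2017 has 31 days: 34 − 31 = 3 left.
3 days into August 2017 → August 3, 2017.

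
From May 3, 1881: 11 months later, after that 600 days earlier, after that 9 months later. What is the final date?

May 11, 1881

Advancing 11 months from May 3, 1881:
month 5 + 11 = 16, which is month 4 of year 1882 → April 1882.
Day 3 is valid in April, giving April 3, 1882.
Counting back 600 days from April 3, 1882:
Going back 3 days from April 3, 1882 reaches the end of the previous month; 600 − 3 = 597 left.
March 1882 has 31 days: 597 − 31 = 566 left.
February 1882 has 28 days (1882 is not a leap year): 566 − 28 = 538 left.
January 1882 has 31 days: 538 − 31 = 507 left.
December 1881 has 31 days: 507 − 31 = 476 left.
November 1881 has 30 days: 476 − 30 = 446 left.
October 1881 has 31 days: 446 − 31 = 415 left.
September 1881 has 30 days: 415 − 30 = 385 left.
August 1881 has 31 days: 385 − 31 = 354 left.
July 1881 has 31 days: 354 − 31 = 323 left.
June 1881 has 30 days: 323 − 30 = 293 left.
May 1881 has 31 days: 293 − 31 = 262 left.
April 1881 has 30 days: 262 − 30 = 232 left.
March 1881 has 31 days: 232 − 31 = 201 left.
February 1881 has 28 days (1881 is not a leap year): 201 − 28 = 173 left.
January 1881 has 31 days: 173 − 31 = 142 left.
December 1880 has 31 days: 142 − 31 = 111 left.
November 1880 has 30 days: 111 − 30 = 81 left.
October 1880 has 31 days: 81 − 31 = 50 left.
September 1880 has 30 days: 50 − 30 = 20 left.
August 1880 has 31 days; 31 − 20 = 11 → August 11, 1880.
Counting forward 9 months from August 11, 1880:
month 8 + 9 = 17, which is month 5 of year 1881 → May 1881.
Day 11 is valid in May, giving May 11, 1881.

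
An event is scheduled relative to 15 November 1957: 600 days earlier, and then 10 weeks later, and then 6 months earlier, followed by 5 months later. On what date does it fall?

May 3, 1956

Counting back 600 days from November 15, 1957:
Going back 15 days from November 15, 1957 reaches the end of the previous month; 600 − 15 = 585 left.
October 1957 has 31 days: 585 − 31 = 554 left.
September 1957 has 30 days: 554 − 30 = 524 left.
August 1957 has 31 days: 524 − 31 = 493 left.
July 1957 has 31 days: 493 − 31 = 462 left.
June 1957 has 30 days: 462 − 30 = 432 left.
May 1957 has 31 days: 432 − 31 = 401 left.
April 1957 has 30 days: 401 − 30 = 371 left.
March 1957 has 31 days: 371 − 31 = 340 left.
February 1957 has 28 days (1957 is not a leap year): 340 − 28 = 312 left.
January 1957 has 31 days: 312 − 31 = 281 left.
December 1956 has 31 days: 281 − 31 = 250 left.
November 1956 has 30 days: 250 − 30 = 220 left.
October 1956 has 31 days: 220 − 31 = 189 left.
September 1956 has 30 days: 189 − 30 = 159 left.
August 1956 has 31 days: 159 − 31 = 128 left.
July 1956 has 31 days: 128 − 31 = 97 left.
June 1956 has 30 days: 97 − 30 = 67 left.
May 1956 has 31 days: 67 − 31 = 36 left.
April 1956 has 30 days: 36 − 30 = 6 left.
March 1956 has 31 days; 31 − 6 = 25 → March 25, 1956.
Adding 10 weeks (= 70 days) from March 25, 1956:
March has 31 days, so 31 − 25 = 6 days remain after March 25, 1956; 70 − 6 = 64 left.
April 1956 has 30 days: 64 − 30 = 34 left.
May 1956 has 31 days: 34 − 31 = 3 left.
3 days into June 1956 → June 3, 1956.
Counting back 6 months from June 3, 1956:
month 6 − 6 = 0, which is month 12 of year 1955 → December 1955.
Day 3 is valid in December, giving December 3, 1955.
Advancing 5 months from December 3, 1955:
month 12 + 5 = 17, which is month 5 of year 1956 → May 1956.
Day 3 is valid in May, giving May 3, 1956.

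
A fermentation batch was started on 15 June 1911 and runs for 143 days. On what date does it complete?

November 5, 1911

Counting forward 143 days from June 15, 1911.
June has 30 days, so 30 − 15 = 15 days remain after June 15, 1911; 143 − 15 = 128 left.
July 1911 has 31 days: 128 − 31 = 97 left.
August 1911 has 31 days: 97 − 31 = 66 left.
September 1911 has 30 days: 66 − 30 = 36 left.
October 1911 has 31 days: 36 − 31 = 5 left.
5 days into November 1911 → November 5, 1911.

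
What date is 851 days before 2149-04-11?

Counting back 851 days from April 11, 2149.
Going back 11 days from April 11, 2149 reaches the end of the previous month; 851 − 11 = 840 left.
March 2149 has 31 days: 840 − 31 = 809 left.
February 2149 has 28 days (2149 is not a leap year): 809 − 28 = 781 left.
January 2149 has 31 days: 781 − 31 = 750 left.
December 2148 has 31 days: 750 − 31 = 719 left.
November 2148 has 30 days: 719 − 30 = 689 left.
October 2148 has 31 days: 689 − 31 = 658 left.
September 2148 has 30 days: 658 − 30 = 628 left.
August 2148 has 31 days: 628 − 31 = 597 left.
July 2148 has 31 days: 597 − 31 = 566 left.
June 2148 has 30 days: 566 − 30 = 536 left.
May 2148 has 31 days: 536 − 31 = 505 left.
April 2148 has 30 days: 505 − 30 = 475 left.
March 2148 has 31 days: 475 − 31 = 444 left.
February 2148 has 29 days (2148 is a leap year): 444 − 29 = 415 left.
January 2148 has 31 days: 415 − 31 = 384 left.
December 2147 has 31 days: 384 − 31 = 353 left.
November 2147 has 30 days: 353 − 30 = 323 left.
October 2147 has 31 days: 323 − 31 = 292 left.
September 2147 has 30 days: 292 − 30 = 262 left.
August 2147 has 31 days: 262 − 31 = 231 left.
July 2147 has 31 days: 231 − 31 = 200 left.
June 2147 has 30 days: 200 − 30 = 170 left.
May 2147 has 31 days: 170 − 31 = 139 left.
April 2147 has 30 days: 139 − 30 = 109 left.
March 2147 has 31 days: 109 − 31 = 78 left.
February 2147 has 28 days (2147 is not a leap year): 78 − 28 = 50 left.
January 2147 has 31 days: 50 − 31 = 19 left.
December 2146 has 31 days; 31 − 19 = 12 → December 12, 2146.

December 12, 2146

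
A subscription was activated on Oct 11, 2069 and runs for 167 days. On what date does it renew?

Adding 167 days from October 11, 2069.
October has 31 days, so 31 − 11 = 20 days remain after October 11, 2069; 167 − 20 = 147 left.
November 2069 has 30 days: 147 − 30 = 117 left.
December 2069 has 31 days: 117 − 31 = 86 left.
January 2070 has 31 days: 86 − 31 = 55 left.
February 2070 has 28 days (2070 is not a leap year): 55 − 28 = 27 left.
27 days into March 2070 → March 27, 2070.

March 27, 2070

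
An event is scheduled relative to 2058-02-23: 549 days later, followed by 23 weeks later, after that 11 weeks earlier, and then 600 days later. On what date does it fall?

July 10, 2061

Counting forward 549 days from February 23, 2058:
February has 28 days, so 28 − 23 = 5 days remain after February 23, 2058; 549 − 5 = 544 left.
March 2058 has 31 days: 544 − 31 = 513 left.
April 2058 has 30 days: 513 − 30 = 483 left.
May 2058 has 31 days: 483 − 31 = 452 left.
June 2058 has 30 days: 452 − 30 = 422 left.
July 2058 has 31 days: 422 − 31 = 391 left.
August 2058 has 31 days: 391 − 31 = 360 left.
September 2058 has 30 days: 360 − 30 = 330 left.
October 2058 has 31 days: 330 − 31 = 299 left.
November 2058 has 30 days: 299 − 30 = 269 left.
December 2058 has 31 days: 269 − 31 = 238 left.
January 2059 has 31 days: 238 − 31 = 207 left.
February 2059 has 28 days (2059 is not a leap year): 207 − 28 = 179 left.
March 2059 has 31 days: 179 − 31 = 148 left.
April 2059 has 30 days: 148 − 30 = 118 left.
May 2059 has 31 days: 118 − 31 = 87 left.
June 2059 has 30 days: 87 − 30 = 57 left.
July 2059 has 31 days: 57 − 31 = 26 left.
26 days into August 2059 → August 26, 2059.
Advancing 23 weeks (= 161 days) from August 26, 2059:
August has 31 days, so 31 − 26 = 5 days remain after August 26, 2059; 161 − 5 = 156 left.
September 2059 has 30 days: 156 − 30 = 126 left.
October 2059 has 31 days: 126 − 31 = 95 left.
November 2059 has 30 days: 95 − 30 = 65 left.
December 2059 has 31 days: 65 − 31 = 34 left.
January 2060 has 31 days: 34 − 31 = 3 left.
3 days into February 2060 → February 3, 2060.
Counting back 11 weeks (= 77 days) from February 3, 2060:
Going back 3 days from February 3, 2060 reaches the end of the previous month; 77 − 3 = 74 left.
January 2060 has 31 days: 74 − 31 = 43 left.
December 2059 has 31 days: 43 − 31 = 12 left.
November 2059 has 30 days; 30 − 12 = 18 → November 18, 2059.
Counting forward 600 days from November 18, 2059:
November has 30 days, so 30 − 18 = 12 days remain after November 18, 2059; 600 − 12 = 588 left.
December 2059 has 31 days: 588 − 31 = 557 left.
January 2060 has 31 days: 557 − 31 = 526 left.
February 2060 has 29 days (2060 is a leap year): 526 − 29 = 497 left.
March 2060 has 31 days: 497 − 31 = 466 left.
April 2060 has 30 days: 466 − 30 = 436 left.
May 2060 has 31 days: 436 − 31 = 405 left.
June 2060 has 30 days: 405 − 30 = 375 left.
July 2060 has 31 days: 375 − 31 = 344 left.
August 2060 has 31 days: 344 − 31 = 313 left.
September 2060 has 30 days: 313 − 30 = 283 left.
October 2060 has 31 days: 283 − 31 = 252 left.
November 2060 has 30 days: 252 − 30 = 222 left.
December 2060 has 31 days: 222 − 31 = 191 left.
January 2061 has 31 days: 191 − 31 = 160 left.
February 2061 has 28 days (2061 is not a leap year): 160 − 28 = 132 left.
March 2061 has 31 days: 132 − 31 = 101 left.
April 2061 has 30 days: 101 − 30 = 71 left.
May 2061 has 31 days: 71 − 31 = 40 left.
June 2061 has 30 days: 40 − 30 = 10 left.
10 days into July 2061 → July 10, 2061.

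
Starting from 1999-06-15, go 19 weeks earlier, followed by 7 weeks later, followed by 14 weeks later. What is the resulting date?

June 29, 1999

Subtracting 19 weeks (= 133 days) from June 15, 1999:
Going back 15 days from June 15, 1999 reaches the end of the previous month; 133 − 15 = 118 left.
May 1999 has 31 days: 118 − 31 = 87 left.
April 1999 has 30 days: 87 − 30 = 57 left.
March 1999 has 31 days: 57 − 31 = 26 left.
February 1999 has 28 days; 28 − 26 = 2 → February 2, 1999.
Adding 7 weeks (= 49 days) from February 2, 1999:
February has 28 days, so 28 − 2 = 26 days remain after February 2, 1999; 49 − 26 = 23 left.
23 days into March 1999 → March 23, 1999.
Counting forward 14 weeks (= 98 days) from March 23, 1999:
March has 31 days, so 31 − 23 = 8 days remain after March 23, 1999; 98 − 8 = 90 left.
April 1999 has 30 days: 90 − 30 = 60 left.
May 1999 has 31 days: 60 − 31 = 29 left.
29 days into June 1999 → June 29, 1999.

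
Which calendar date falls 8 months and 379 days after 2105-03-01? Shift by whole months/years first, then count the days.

November 15, 2106

Adding 8 months and 379 days from March 1, 2105: first the month/year part, then the days.
month 3 + 8 = 11 → November 2105.
Day 1 is valid in November, giving November 1, 2105.
Now add 379 days from November 1, 2105.
November has 30 days, so 30 − 1 = 29 days remain after November 1, 2105; 379 − 29 = 350 left.
December 2105 has 31 days: 350 − 31 = 319 left.
January 2106 has 31 days: 319 − 31 = 288 left.
February 2106 has 28 days (2106 is not a leap year): 288 − 28 = 260 left.
March 2106 has 31 days: 260 − 31 = 229 left.
April 2106 has 30 days: 229 − 30 = 199 left.
May 2106 has 31 days: 199 − 31 = 168 left.
June 2106 has 30 days: 168 − 30 = 138 left.
July 2106 has 31 days: 138 − 31 = 107 left.
August 2106 has 31 days: 107 − 31 = 76 left.
September 2106 has 30 days: 76 − 30 = 46 left.
October 2106 has 31 days: 46 − 31 = 15 left.
15 days into November 2106 → November 15, 2106.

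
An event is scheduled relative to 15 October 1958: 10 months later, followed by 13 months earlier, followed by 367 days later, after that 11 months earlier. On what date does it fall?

August 17, 1958

Counting forward 10 months from October 15, 1958:
month 10 + 10 = 20, which is month 8 of year 1959 → August 1959.
Day 15 is valid in August, giving August 15, 1959.
Going back 13 months from August 15, 1959:
month 8 − 13 = -5, which is month 7 of year 1958 → July 1958.
Day 15 is valid in July, giving July 15, 1958.
Counting forward 367 days from July 15, 1958:
July has 31 days, so 31 − 15 = 16 days remain after July 15, 1958; 367 − 16 = 351 left.
August 1958 has 31 days: 351 − 31 = 320 left.
September 1958 has 30 days: 320 − 30 = 290 left.
October 1958 has 31 days: 290 − 31 = 259 left.
November 1958 has 30 days: 259 − 30 = 229 left.
December 1958 has 31 days: 229 − 31 = 198 left.
January 1959 has 31 days: 198 − 31 = 167 left.
February 1959 has 28 days (1959 is not a leap year): 167 − 28 = 139 left.
March 1959 has 31 days: 139 − 31 = 108 left.
April 1959 has 30 days: 108 − 30 = 78 left.
May 1959 has 31 days: 78 − 31 = 47 left.
June 1959 has 30 days: 47 − 30 = 17 left.
17 days into July 1959 → July 17, 1959.
Going back 11 months from July 17, 1959:
month 7 − 11 = -4, which is month 8 of year 1958 → August 1958.
Day 17 is valid in August, giving August 17, 1958.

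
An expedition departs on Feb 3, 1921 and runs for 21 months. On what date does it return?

Advancing 21 months from February 3, 1921.
month 2 + 21 = 23, which is month 11 of year 1922 → November 1922.
Day 3 is valid in November, giving November 3, 1922.

November 3, 1922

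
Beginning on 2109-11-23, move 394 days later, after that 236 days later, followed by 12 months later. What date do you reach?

August 15, 2112

Adding 394 days from November 23, 2109:
November has 30 days, so 30 − 23 = 7 days remain after November 23, 2109; 394 − 7 = 387 left.
December 2109 has 31 days: 387 − 31 = 356 left.
January 2110 has 31 days: 356 − 31 = 325 left.
February 2110 has 28 days (2110 is not a leap year): 325 − 28 = 297 left.
March 2110 has 31 days: 297 − 31 = 266 left.
April 2110 has 30 days: 266 − 30 = 236 left.
May 2110 has 31 days: 236 − 31 = 205 left.
June 2110 has 30 days: 205 − 30 = 175 left.
July 2110 has 31 days: 175 − 31 = 144 left.
August 2110 has 31 days: 144 − 31 = 113 left.
September 2110 has 30 days: 113 − 30 = 83 left.
October 2110 has 31 days: 83 − 31 = 52 left.
November 2110 has 30 days: 52 − 30 = 22 left.
22 days into December 2110 → December 22, 2110.
Counting forward 236 days from December 22, 2110:
December has 31 days, so 31 − 22 = 9 days remain after December 22, 2110; 236 − 9 = 227 left.
January 2111 has 31 days: 227 − 31 = 196 left.
February 2111 has 28 days (2111 is not a leap year): 196 − 28 = 168 left.
March 2111 has 31 days: 168 − 31 = 137 left.
April 2111 has 30 days: 137 − 30 = 107 left.
May 2111 has 31 days: 107 − 31 = 76 left.
June 2111 has 30 days: 76 − 30 = 46 left.
July 2111 has 31 days: 46 − 31 = 15 left.
15 days into August 2111 → August 15, 2111.
Counting forward 12 months from August 15, 2111:
month 8 + 12 = 20, which is month 8 of year 2112 → August 2112.
Day 15 is valid in August, giving August 15, 2112.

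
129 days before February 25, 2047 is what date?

Subtracting 129 days from February 25, 2047.
Going back 25 days from February 25, 2047 reaches the end of the previous month; 129 − 25 = 104 left.
January 2047 has 31 days: 104 − 31 = 73 left.
December 2046 has 31 days: 73 − 31 = 42 left.
November 2046 has 30 days: 42 − 30 = 12 left.
October 2046 has 31 days; 31 − 12 = 19 → October 19, 2046.

October 19, 2046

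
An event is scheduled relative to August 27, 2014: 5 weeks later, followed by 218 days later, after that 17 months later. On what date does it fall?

October 7, 2016

Counting forward 5 weeks (= 35 days) from August 27, 2014:
August has 31 days, so 31 − 27 = 4 days remain after August 27, 2014; 35 − 4 = 31 left.
September 2014 has 30 days: 31 − 30 = 1 left.
1 day into October 2014 → October 1, 2014.
Advancing 218 days from October 1, 2014:
October has 31 days, so 31 − 1 = 30 days remain after October 1, 2014; 218 − 30 = 188 left.
November 2014 has 30 days: 188 − 30 = 158 left.
December 2014 has 31 days: 158 − 31 = 127 left.
January 2015 has 31 days: 127 − 31 = 96 left.
February 2015 has 28 days (2015 is not a leap year): 96 − 28 = 68 left.
March 2015 has 31 days: 68 − 31 = 37 left.
April 2015 has 30 days: 37 − 30 = 7 left.
7 days into May 2015 → May 7, 2015.
Advancing 17 months from May 7, 2015:
month 5 + 17 = 22, which is month 10 of year 2016 → October 2016.
Day 7 is valid in October, giving October 7, 2016.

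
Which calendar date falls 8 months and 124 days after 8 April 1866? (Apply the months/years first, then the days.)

April 11, 1867

Adding 8 months and 124 days from April 8, 1866: first the month/year part, then the days.
month 4 + 8 = 12 → December 1866.
Day 8 is valid in December, giving December 8, 1866.
Now add 124 days from December 8, 1866.
December has 31 days, so 31 − 8 = 23 days remain after December 8, 1866; 124 − 23 = 101 left.
January 1867 has 31 days: 101 − 31 = 70 left.
February 1867 has 28 days (1867 is not a leap year): 70 − 28 = 42 left.
March 1867 has 31 days: 42 − 31 = 11 left.
11 days into April 1867 → April 11, 1867.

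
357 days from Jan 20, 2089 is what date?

January 12, 2090

Counting forward 357 days from January 20, 2089.
January has 31 days, so 31 − 20 = 11 days remain after January 20, 2089; 357 − 11 = 346 left.
February 2089 has 28 days (2089 is not a leap year): 346 − 28 = 318 left.
March 2089 has 31 days: 318 − 31 = 287 left.
April 2089 has 30 days: 287 − 30 = 257 left.
May 2089 has 31 days: 257 − 31 = 226 left.
June 2089 has 30 days: 226 − 30 = 196 left.
July 2089 has 31 days: 196 − 31 = 165 left.
August 2089 has 31 days: 165 − 31 = 134 left.
September 2089 has 30 days: 134 − 30 = 104 left.
October 2089 has 31 days: 104 − 31 = 73 left.
November 2089 has 30 days: 73 − 30 = 43 left.
December 2089 has 31 days: 43 − 31 = 12 left.
12 days into January 2090 → January 12, 2090.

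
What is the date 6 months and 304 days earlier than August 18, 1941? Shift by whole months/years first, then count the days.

April 20, 1940

Going back 6 months and 304 days from August 18, 1941: first the month/year part, then the days.
month 8 − 6 = 2 → February 1941.
Day 18 is valid in February, giving February 18, 1941.
Now subtract 304 days from February 18, 1941.
Going back 18 days from February 18, 1941 reaches the end of the previous month; 304 − 18 = 286 left.
January 1941 has 31 days: 286 − 31 = 255 left.
December 1940 has 31 days: 255 − 31 = 224 left.
November 1940 has 30 days: 224 − 30 = 194 left.
October 1940 has 31 days: 194 − 31 = 163 left.
September 1940 has 30 days: 163 − 30 = 133 left.
August 1940 has 31 days: 133 − 31 = 102 left.
July 1940 has 31 days: 102 − 31 = 71 left.
June 1940 has 30 days: 71 − 30 = 41 left.
May 1940 has 31 days: 41 − 31 = 10 left.
April 1940 has 30 days; 30 − 10 = 20 → April 20, 1940.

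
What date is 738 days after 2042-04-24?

May 1, 2044

Advancing 738 days from April 24, 2042.
April has 30 days, so 30 − 24 = 6 days remain after April 24, 2042; 738 − 6 = 732 left.
May 2042 has 31 days: 732 − 31 = 701 left.
June 2042 has 30 days: 701 − 30 = 671 left.
July 2042 has 31 days: 671 − 31 = 640 left.
August 2042 has 31 days: 640 − 31 = 609 left.
September 2042 has 30 days: 609 − 30 = 579 left.
October 2042 has 31 days: 579 − 31 = 548 left.
November 2042 has 30 days: 548 − 30 = 518 left.
December 2042 has 31 days: 518 − 31 = 487 left.
January 2043 has 31 days: 487 − 31 = 456 left.
February 2043 has 28 days (2043 is not a leap year): 456 − 28 = 428 left.
March 2043 has 31 days: 428 − 31 = 397 left.
April 2043 has 30 days: 397 − 30 = 367 left.
May 2043 has 31 days: 367 − 31 = 336 left.
June 2043 has 30 days: 336 − 30 = 306 left.
July 2043 has 31 days: 306 − 31 = 275 left.
August 2043 has 31 days: 275 − 31 = 244 left.
September 2043 has 30 days: 244 − 30 = 214 left.
October 2043 has 31 days: 214 − 31 = 183 left.
November 2043 has 30 days: 183 − 30 = 153 left.
December 2043 has 31 days: 153 − 31 = 122 left.
January 2044 has 31 days: 122 − 31 = 91 left.
February 2044 has 29 days (2044 is a leap year): 91 − 29 = 62 left.
March 2044 has 31 days: 62 − 31 = 31 left.
April 2044 has 30 days: 31 − 30 = 1 left.
1 day into May 2044 → May 1, 2044.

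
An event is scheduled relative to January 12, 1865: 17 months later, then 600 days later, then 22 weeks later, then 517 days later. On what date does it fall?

December 4, 1869

Adding 17 months from January 12, 1865:
month 1 + 17 = 18, which is month 6 of year 1866 → June 1866.
Day 12 is valid in June, giving June 12, 1866.
Counting forward 600 days from June 12, 1866:
June has 30 days, so 30 − 12 = 18 days remain after June 12, 1866; 600 − 18 = 582 left.
July 1866 has 31 days: 582 − 31 = 551 left.
August 1866 has 31 days: 551 − 31 = 520 left.
September 1866 has 30 days: 520 − 30 = 490 left.
October 1866 has 31 days: 490 − 31 = 459 left.
November 1866 has 30 days: 459 − 30 = 429 left.
December 1866 has 31 days: 429 − 31 = 398 left.
January 1867 has 31 days: 398 − 31 = 367 left.
February 1867 has 28 days (1867 is not a leap year): 367 − 28 = 339 left.
March 1867 has 31 days: 339 − 31 = 308 left.
April 1867 has 30 days: 308 − 30 = 278 left.
May 1867 has 31 days: 278 − 31 = 247 left.
June 1867 has 30 days: 247 − 30 = 217 left.
July 1867 has 31 days: 217 − 31 = 186 left.
August 1867 has 31 days: 186 − 31 = 155 left.
September 1867 has 30 days: 155 − 30 = 125 left.
October 1867 has 31 days: 125 − 31 = 94 left.
November 1867 has 30 days: 94 − 30 = 64 left.
December 1867 has 31 days: 64 − 31 = 33 left.
January 1868 has 31 days: 33 − 31 = 2 left.
2 days into February 1868 → February 2, 1868.
Advancing 22 weeks (= 154 days) from February 2, 1868:
February has 29 days, so 29 − 2 = 27 days remain after February 2, 1868; 154 − 27 = 127 left.
March 1868 has 31 days: 127 − 31 = 96 left.
April 1868 has 30 days: 96 − 30 = 66 left.
May 1868 has 31 days: 66 − 31 = 35 left.
June 1868 has 30 days: 35 − 30 = 5 left.
5 days into July 1868 → July 5, 1868.
Advancing 517 days from July 5, 1868:
July has 31 days, so 31 − 5 = 26 days remain after July 5, 1868; 517 − 26 = 491 left.
August 1868 has 31 days: 491 − 31 = 460 left.
September 1868 has 30 days: 460 − 30 = 430 left.
October 1868 has 31 days: 430 − 31 = 399 left.
November 1868 has 30 days: 399 − 30 = 369 left.
December 1868 has 31 days: 369 − 31 = 338 left.
January 1869 has 31 days: 338 − 31 = 307 left.
February 1869 has 28 days (1869 is not a leap year): 307 − 28 = 279 left.
March 1869 has 31 days: 279 − 31 = 248 left.
April 1869 has 30 days: 248 − 30 = 218 left.
May 1869 has 31 days: 218 − 31 = 187 left.
June 1869 has 30 days: 187 − 30 = 157 left.
July 1869 has 31 days: 157 − 31 = 126 left.
August 1869 has 31 days: 126 − 31 = 95 left.
September 1869 has 30 days: 95 − 30 = 65 left.
October 1869 has 31 days: 65 − 31 = 34 left.
November 1869 has 30 days: 34 − 30 = 4 left.
4 days into December 1869 → December 4, 1869.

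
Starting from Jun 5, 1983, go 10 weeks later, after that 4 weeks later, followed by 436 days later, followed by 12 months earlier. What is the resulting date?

November 20, 1983

Counting forward 10 weeks (= 70 days) from June 5, 1983:
June has 30 days, so 30 − 5 = 25 days remain after June 5, 1983; 70 − 25 = 45 left.
July 1983 has 31 days: 45 − 31 = 14 left.
14 days into August 1983 → August 14, 1983.
Adding 4 weeks (= 28 days) from August 14, 1983:
August has 31 days, so 31 − 14 = 17 days remain after August 14, 1983; 28 − 17 = 11 left.
11 days into September 1983 → September 11, 1983.
Adding 436 days from September 11, 1983:
September has 30 days, so 30 − 11 = 19 days remain after September 11, 1983; 436 − 19 = 417 left.
October 1983 has 31 days: 417 − 31 = 386 left.
November 1983 has 30 days: 386 − 30 = 356 left.
December 1983 has 31 days: 356 − 31 = 325 left.
January 1984 has 31 days: 325 − 31 = 294 left.
February 1984 has 29 days (1984 is a leap year): 294 − 29 = 265 left.
March 1984 has 31 days: 265 − 31 = 234 left.
April 1984 has 30 days: 234 − 30 = 204 left.
May 1984 has 31 days: 204 − 31 = 173 left.
June 1984 has 30 days: 173 − 30 = 143 left.
July 1984 has 31 days: 143 − 31 = 112 left.
August 1984 has 31 days: 112 − 31 = 81 left.
September 1984 has 30 days: 81 − 30 = 51 left.
October 1984 has 31 days: 51 − 31 = 20 left.
20 days into November 1984 → November 20, 1984.
Counting back 12 months from November 20, 1984:
month 11 − 12 = -1, which is month 11 of year 1983 → November 1983.
Day 20 is valid in November, giving November 20, 1983.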